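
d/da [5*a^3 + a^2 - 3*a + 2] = 15*a^2 + 2*a - 3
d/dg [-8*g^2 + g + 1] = 1 - 16*g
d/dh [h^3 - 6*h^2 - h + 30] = 3*h^2 - 12*h - 1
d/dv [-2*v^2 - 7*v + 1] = -4*v - 7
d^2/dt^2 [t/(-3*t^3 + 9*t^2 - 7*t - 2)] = 2*(-t*(9*t^2 - 18*t + 7)^2 + (9*t^2 + 9*t*(t - 1) - 18*t + 7)*(3*t^3 - 9*t^2 + 7*t + 2))/(3*t^3 - 9*t^2 + 7*t + 2)^3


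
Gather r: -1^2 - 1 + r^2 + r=r^2 + r - 2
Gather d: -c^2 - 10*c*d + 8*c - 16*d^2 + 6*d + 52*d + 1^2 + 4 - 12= -c^2 + 8*c - 16*d^2 + d*(58 - 10*c) - 7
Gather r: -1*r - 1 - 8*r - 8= -9*r - 9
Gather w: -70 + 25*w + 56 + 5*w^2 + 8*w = 5*w^2 + 33*w - 14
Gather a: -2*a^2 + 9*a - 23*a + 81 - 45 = -2*a^2 - 14*a + 36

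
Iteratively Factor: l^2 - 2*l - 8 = (l - 4)*(l + 2)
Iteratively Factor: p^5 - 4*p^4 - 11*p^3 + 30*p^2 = (p - 5)*(p^4 + p^3 - 6*p^2) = (p - 5)*(p - 2)*(p^3 + 3*p^2) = p*(p - 5)*(p - 2)*(p^2 + 3*p) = p^2*(p - 5)*(p - 2)*(p + 3)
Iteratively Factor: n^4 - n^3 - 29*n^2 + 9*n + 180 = (n + 3)*(n^3 - 4*n^2 - 17*n + 60) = (n - 3)*(n + 3)*(n^2 - n - 20) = (n - 5)*(n - 3)*(n + 3)*(n + 4)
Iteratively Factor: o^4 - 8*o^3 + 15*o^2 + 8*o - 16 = (o - 4)*(o^3 - 4*o^2 - o + 4) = (o - 4)^2*(o^2 - 1) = (o - 4)^2*(o - 1)*(o + 1)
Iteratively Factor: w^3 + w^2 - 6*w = (w)*(w^2 + w - 6) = w*(w - 2)*(w + 3)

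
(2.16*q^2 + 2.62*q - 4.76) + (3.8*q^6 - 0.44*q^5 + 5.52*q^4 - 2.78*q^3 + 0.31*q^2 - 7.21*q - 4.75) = 3.8*q^6 - 0.44*q^5 + 5.52*q^4 - 2.78*q^3 + 2.47*q^2 - 4.59*q - 9.51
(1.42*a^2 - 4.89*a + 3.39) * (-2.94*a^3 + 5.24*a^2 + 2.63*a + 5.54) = -4.1748*a^5 + 21.8174*a^4 - 31.8556*a^3 + 12.7697*a^2 - 18.1749*a + 18.7806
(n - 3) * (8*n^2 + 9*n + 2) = 8*n^3 - 15*n^2 - 25*n - 6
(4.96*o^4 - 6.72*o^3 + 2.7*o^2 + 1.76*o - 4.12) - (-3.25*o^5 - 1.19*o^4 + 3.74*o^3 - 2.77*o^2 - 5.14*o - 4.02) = 3.25*o^5 + 6.15*o^4 - 10.46*o^3 + 5.47*o^2 + 6.9*o - 0.100000000000001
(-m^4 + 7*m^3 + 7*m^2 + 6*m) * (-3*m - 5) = 3*m^5 - 16*m^4 - 56*m^3 - 53*m^2 - 30*m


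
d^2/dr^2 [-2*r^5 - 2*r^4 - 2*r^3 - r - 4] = 4*r*(-10*r^2 - 6*r - 3)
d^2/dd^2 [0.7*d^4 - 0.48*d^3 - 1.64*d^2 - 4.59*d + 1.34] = 8.4*d^2 - 2.88*d - 3.28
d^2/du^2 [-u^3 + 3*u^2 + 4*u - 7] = 6 - 6*u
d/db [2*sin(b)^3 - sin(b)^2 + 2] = 2*(3*sin(b) - 1)*sin(b)*cos(b)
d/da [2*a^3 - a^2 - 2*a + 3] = 6*a^2 - 2*a - 2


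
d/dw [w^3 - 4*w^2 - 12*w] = 3*w^2 - 8*w - 12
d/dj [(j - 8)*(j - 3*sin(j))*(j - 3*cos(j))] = (8 - j)*(j - 3*cos(j))*(3*cos(j) - 1) + (j - 8)*(j - 3*sin(j))*(3*sin(j) + 1) + (j - 3*sin(j))*(j - 3*cos(j))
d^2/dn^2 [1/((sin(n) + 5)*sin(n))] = (-4*sin(n) - 15 - 19/sin(n) + 30/sin(n)^2 + 50/sin(n)^3)/(sin(n) + 5)^3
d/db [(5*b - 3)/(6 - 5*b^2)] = 5*(5*b^2 - 6*b + 6)/(25*b^4 - 60*b^2 + 36)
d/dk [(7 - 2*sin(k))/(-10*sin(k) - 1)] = 72*cos(k)/(10*sin(k) + 1)^2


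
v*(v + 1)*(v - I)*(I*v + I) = I*v^4 + v^3 + 2*I*v^3 + 2*v^2 + I*v^2 + v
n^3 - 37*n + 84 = (n - 4)*(n - 3)*(n + 7)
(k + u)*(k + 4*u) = k^2 + 5*k*u + 4*u^2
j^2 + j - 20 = (j - 4)*(j + 5)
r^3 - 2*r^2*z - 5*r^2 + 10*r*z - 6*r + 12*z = (r - 6)*(r + 1)*(r - 2*z)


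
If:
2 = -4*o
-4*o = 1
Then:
No Solution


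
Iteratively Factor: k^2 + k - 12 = (k - 3)*(k + 4)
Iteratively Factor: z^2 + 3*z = (z)*(z + 3)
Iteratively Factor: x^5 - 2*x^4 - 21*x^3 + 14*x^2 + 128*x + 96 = (x + 3)*(x^4 - 5*x^3 - 6*x^2 + 32*x + 32) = (x + 1)*(x + 3)*(x^3 - 6*x^2 + 32) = (x - 4)*(x + 1)*(x + 3)*(x^2 - 2*x - 8) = (x - 4)*(x + 1)*(x + 2)*(x + 3)*(x - 4)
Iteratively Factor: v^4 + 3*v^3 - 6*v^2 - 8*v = (v + 1)*(v^3 + 2*v^2 - 8*v) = v*(v + 1)*(v^2 + 2*v - 8) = v*(v - 2)*(v + 1)*(v + 4)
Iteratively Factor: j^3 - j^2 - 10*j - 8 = (j - 4)*(j^2 + 3*j + 2) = (j - 4)*(j + 2)*(j + 1)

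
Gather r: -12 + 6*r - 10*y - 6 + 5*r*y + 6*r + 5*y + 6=r*(5*y + 12) - 5*y - 12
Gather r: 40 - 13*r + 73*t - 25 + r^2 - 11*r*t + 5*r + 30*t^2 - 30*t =r^2 + r*(-11*t - 8) + 30*t^2 + 43*t + 15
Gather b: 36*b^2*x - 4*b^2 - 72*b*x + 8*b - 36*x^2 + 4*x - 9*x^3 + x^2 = b^2*(36*x - 4) + b*(8 - 72*x) - 9*x^3 - 35*x^2 + 4*x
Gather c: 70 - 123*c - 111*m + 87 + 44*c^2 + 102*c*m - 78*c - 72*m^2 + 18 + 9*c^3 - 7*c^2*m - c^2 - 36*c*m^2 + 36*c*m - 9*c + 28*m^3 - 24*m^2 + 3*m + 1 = 9*c^3 + c^2*(43 - 7*m) + c*(-36*m^2 + 138*m - 210) + 28*m^3 - 96*m^2 - 108*m + 176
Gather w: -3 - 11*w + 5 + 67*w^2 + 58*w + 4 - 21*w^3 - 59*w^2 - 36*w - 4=-21*w^3 + 8*w^2 + 11*w + 2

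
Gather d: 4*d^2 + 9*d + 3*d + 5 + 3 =4*d^2 + 12*d + 8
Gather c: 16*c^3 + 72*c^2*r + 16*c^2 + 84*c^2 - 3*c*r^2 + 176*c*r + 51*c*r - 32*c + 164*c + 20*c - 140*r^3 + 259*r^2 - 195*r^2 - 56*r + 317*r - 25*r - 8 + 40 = 16*c^3 + c^2*(72*r + 100) + c*(-3*r^2 + 227*r + 152) - 140*r^3 + 64*r^2 + 236*r + 32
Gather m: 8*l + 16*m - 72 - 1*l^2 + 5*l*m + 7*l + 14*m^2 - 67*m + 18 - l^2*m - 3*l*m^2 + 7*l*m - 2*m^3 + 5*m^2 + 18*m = -l^2 + 15*l - 2*m^3 + m^2*(19 - 3*l) + m*(-l^2 + 12*l - 33) - 54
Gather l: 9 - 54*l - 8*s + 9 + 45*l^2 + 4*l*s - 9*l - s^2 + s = 45*l^2 + l*(4*s - 63) - s^2 - 7*s + 18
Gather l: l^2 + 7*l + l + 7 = l^2 + 8*l + 7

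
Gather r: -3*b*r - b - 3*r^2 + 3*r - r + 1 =-b - 3*r^2 + r*(2 - 3*b) + 1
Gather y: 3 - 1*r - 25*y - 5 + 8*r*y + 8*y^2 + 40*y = -r + 8*y^2 + y*(8*r + 15) - 2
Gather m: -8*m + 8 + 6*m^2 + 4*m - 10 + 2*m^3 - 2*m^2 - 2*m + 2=2*m^3 + 4*m^2 - 6*m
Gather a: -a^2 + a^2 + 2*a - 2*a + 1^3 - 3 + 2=0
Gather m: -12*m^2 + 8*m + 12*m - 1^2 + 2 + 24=-12*m^2 + 20*m + 25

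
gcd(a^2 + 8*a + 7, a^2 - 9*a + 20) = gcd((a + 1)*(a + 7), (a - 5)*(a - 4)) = 1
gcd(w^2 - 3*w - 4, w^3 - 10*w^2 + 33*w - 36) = w - 4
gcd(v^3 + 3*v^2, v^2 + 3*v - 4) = 1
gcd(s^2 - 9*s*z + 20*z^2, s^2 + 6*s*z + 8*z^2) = 1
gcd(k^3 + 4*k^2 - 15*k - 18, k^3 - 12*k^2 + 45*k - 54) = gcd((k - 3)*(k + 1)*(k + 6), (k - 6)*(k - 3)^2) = k - 3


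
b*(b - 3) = b^2 - 3*b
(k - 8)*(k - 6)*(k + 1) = k^3 - 13*k^2 + 34*k + 48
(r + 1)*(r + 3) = r^2 + 4*r + 3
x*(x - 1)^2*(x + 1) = x^4 - x^3 - x^2 + x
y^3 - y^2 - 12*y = y*(y - 4)*(y + 3)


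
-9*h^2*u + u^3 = u*(-3*h + u)*(3*h + u)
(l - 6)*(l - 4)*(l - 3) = l^3 - 13*l^2 + 54*l - 72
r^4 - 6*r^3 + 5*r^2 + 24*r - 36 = (r - 3)^2*(r - 2)*(r + 2)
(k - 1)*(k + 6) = k^2 + 5*k - 6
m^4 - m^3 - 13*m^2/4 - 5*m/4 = m*(m - 5/2)*(m + 1/2)*(m + 1)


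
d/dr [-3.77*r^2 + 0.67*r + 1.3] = 0.67 - 7.54*r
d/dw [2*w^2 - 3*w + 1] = 4*w - 3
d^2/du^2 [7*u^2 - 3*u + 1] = 14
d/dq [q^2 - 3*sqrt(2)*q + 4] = 2*q - 3*sqrt(2)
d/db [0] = 0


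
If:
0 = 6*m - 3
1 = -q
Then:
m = 1/2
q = -1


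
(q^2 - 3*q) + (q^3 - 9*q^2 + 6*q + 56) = q^3 - 8*q^2 + 3*q + 56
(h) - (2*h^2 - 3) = -2*h^2 + h + 3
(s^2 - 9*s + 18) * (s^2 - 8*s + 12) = s^4 - 17*s^3 + 102*s^2 - 252*s + 216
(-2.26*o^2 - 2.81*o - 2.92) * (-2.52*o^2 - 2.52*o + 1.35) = 5.6952*o^4 + 12.7764*o^3 + 11.3886*o^2 + 3.5649*o - 3.942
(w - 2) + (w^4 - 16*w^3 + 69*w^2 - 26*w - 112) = w^4 - 16*w^3 + 69*w^2 - 25*w - 114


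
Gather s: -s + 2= 2 - s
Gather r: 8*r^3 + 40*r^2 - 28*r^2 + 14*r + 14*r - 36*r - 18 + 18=8*r^3 + 12*r^2 - 8*r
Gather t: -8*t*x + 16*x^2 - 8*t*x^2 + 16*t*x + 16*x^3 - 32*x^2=t*(-8*x^2 + 8*x) + 16*x^3 - 16*x^2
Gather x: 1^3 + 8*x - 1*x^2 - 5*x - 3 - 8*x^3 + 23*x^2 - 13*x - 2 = -8*x^3 + 22*x^2 - 10*x - 4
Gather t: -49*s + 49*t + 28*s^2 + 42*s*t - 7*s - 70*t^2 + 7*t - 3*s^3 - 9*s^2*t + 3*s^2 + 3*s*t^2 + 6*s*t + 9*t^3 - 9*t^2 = -3*s^3 + 31*s^2 - 56*s + 9*t^3 + t^2*(3*s - 79) + t*(-9*s^2 + 48*s + 56)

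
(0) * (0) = 0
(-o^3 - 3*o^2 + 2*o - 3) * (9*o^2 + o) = -9*o^5 - 28*o^4 + 15*o^3 - 25*o^2 - 3*o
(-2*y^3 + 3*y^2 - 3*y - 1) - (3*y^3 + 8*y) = -5*y^3 + 3*y^2 - 11*y - 1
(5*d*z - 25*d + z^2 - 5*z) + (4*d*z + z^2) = 9*d*z - 25*d + 2*z^2 - 5*z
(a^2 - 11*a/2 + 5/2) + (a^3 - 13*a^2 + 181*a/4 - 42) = a^3 - 12*a^2 + 159*a/4 - 79/2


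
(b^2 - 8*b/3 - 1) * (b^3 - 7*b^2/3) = b^5 - 5*b^4 + 47*b^3/9 + 7*b^2/3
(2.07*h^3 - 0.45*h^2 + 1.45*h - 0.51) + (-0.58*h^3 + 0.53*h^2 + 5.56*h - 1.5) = 1.49*h^3 + 0.08*h^2 + 7.01*h - 2.01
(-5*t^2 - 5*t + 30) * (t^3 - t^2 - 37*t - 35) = -5*t^5 + 220*t^3 + 330*t^2 - 935*t - 1050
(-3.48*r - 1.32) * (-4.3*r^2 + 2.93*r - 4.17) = 14.964*r^3 - 4.5204*r^2 + 10.644*r + 5.5044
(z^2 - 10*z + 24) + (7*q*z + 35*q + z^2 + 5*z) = 7*q*z + 35*q + 2*z^2 - 5*z + 24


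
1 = 1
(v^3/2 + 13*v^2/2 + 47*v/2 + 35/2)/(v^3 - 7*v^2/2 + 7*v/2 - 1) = (v^3 + 13*v^2 + 47*v + 35)/(2*v^3 - 7*v^2 + 7*v - 2)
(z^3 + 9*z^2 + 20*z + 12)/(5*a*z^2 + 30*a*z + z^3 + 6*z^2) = (z^2 + 3*z + 2)/(z*(5*a + z))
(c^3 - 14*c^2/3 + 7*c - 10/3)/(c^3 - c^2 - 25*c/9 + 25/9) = 3*(c - 2)/(3*c + 5)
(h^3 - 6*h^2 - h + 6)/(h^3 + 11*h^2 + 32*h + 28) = (h^3 - 6*h^2 - h + 6)/(h^3 + 11*h^2 + 32*h + 28)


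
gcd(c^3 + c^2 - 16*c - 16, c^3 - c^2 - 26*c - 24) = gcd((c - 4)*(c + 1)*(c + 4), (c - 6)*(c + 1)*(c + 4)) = c^2 + 5*c + 4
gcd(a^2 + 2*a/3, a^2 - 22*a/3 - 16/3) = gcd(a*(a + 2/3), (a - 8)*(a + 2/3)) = a + 2/3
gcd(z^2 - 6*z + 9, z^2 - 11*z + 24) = z - 3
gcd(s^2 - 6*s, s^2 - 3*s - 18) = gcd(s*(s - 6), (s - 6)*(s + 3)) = s - 6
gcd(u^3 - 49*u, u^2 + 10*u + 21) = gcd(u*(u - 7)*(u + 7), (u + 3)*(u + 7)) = u + 7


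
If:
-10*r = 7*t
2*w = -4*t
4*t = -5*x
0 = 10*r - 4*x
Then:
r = 0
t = 0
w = 0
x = 0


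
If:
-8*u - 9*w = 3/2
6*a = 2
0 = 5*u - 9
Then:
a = 1/3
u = 9/5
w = -53/30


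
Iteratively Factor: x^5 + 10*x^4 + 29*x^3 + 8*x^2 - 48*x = (x)*(x^4 + 10*x^3 + 29*x^2 + 8*x - 48) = x*(x + 4)*(x^3 + 6*x^2 + 5*x - 12) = x*(x + 3)*(x + 4)*(x^2 + 3*x - 4) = x*(x + 3)*(x + 4)^2*(x - 1)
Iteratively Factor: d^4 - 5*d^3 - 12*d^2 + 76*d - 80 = (d - 2)*(d^3 - 3*d^2 - 18*d + 40) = (d - 5)*(d - 2)*(d^2 + 2*d - 8) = (d - 5)*(d - 2)*(d + 4)*(d - 2)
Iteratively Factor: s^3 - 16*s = (s - 4)*(s^2 + 4*s) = (s - 4)*(s + 4)*(s)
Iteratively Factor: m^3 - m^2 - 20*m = (m)*(m^2 - m - 20) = m*(m + 4)*(m - 5)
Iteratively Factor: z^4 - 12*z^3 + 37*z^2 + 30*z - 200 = (z + 2)*(z^3 - 14*z^2 + 65*z - 100) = (z - 5)*(z + 2)*(z^2 - 9*z + 20) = (z - 5)^2*(z + 2)*(z - 4)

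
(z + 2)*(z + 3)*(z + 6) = z^3 + 11*z^2 + 36*z + 36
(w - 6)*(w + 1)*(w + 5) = w^3 - 31*w - 30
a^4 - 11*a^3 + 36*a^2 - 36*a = a*(a - 6)*(a - 3)*(a - 2)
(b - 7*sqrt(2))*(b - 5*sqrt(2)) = b^2 - 12*sqrt(2)*b + 70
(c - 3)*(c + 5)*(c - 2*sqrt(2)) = c^3 - 2*sqrt(2)*c^2 + 2*c^2 - 15*c - 4*sqrt(2)*c + 30*sqrt(2)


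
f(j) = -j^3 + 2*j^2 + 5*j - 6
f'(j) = -3*j^2 + 4*j + 5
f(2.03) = 4.03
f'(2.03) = 0.76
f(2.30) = 3.91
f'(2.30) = -1.67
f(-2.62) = 12.61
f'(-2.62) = -26.07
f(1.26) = 1.47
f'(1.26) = 5.28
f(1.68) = 3.30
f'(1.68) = 3.25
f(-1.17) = -7.51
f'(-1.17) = -3.79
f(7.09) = -226.41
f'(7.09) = -117.44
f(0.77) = -1.42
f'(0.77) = 6.30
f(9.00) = -528.00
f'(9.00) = -202.00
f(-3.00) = 24.00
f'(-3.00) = -34.00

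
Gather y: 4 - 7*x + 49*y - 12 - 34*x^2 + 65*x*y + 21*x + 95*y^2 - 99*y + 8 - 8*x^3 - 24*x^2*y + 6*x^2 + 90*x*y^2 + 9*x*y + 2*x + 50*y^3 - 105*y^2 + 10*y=-8*x^3 - 28*x^2 + 16*x + 50*y^3 + y^2*(90*x - 10) + y*(-24*x^2 + 74*x - 40)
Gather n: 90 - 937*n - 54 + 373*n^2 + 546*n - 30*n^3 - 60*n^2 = -30*n^3 + 313*n^2 - 391*n + 36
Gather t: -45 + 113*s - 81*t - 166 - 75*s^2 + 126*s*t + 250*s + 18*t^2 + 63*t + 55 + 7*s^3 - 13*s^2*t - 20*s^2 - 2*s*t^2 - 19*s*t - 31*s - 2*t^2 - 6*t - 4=7*s^3 - 95*s^2 + 332*s + t^2*(16 - 2*s) + t*(-13*s^2 + 107*s - 24) - 160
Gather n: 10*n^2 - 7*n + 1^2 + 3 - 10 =10*n^2 - 7*n - 6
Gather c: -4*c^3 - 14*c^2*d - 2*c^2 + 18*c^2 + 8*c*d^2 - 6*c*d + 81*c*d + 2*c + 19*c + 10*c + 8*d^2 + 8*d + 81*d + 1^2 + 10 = -4*c^3 + c^2*(16 - 14*d) + c*(8*d^2 + 75*d + 31) + 8*d^2 + 89*d + 11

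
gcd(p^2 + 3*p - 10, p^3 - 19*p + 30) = p^2 + 3*p - 10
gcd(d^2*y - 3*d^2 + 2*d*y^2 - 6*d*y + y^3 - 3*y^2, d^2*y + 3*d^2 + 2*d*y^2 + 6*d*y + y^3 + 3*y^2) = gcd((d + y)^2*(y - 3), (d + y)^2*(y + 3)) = d^2 + 2*d*y + y^2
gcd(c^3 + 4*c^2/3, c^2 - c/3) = c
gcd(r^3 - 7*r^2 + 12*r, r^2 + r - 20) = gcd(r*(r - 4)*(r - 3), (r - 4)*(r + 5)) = r - 4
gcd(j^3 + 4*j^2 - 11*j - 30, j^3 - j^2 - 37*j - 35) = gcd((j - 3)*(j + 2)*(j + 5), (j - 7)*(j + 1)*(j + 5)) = j + 5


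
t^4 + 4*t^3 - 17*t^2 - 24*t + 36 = (t - 3)*(t - 1)*(t + 2)*(t + 6)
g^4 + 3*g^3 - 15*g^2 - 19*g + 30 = (g - 3)*(g - 1)*(g + 2)*(g + 5)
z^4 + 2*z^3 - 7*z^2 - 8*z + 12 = (z - 2)*(z - 1)*(z + 2)*(z + 3)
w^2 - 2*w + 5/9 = (w - 5/3)*(w - 1/3)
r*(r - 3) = r^2 - 3*r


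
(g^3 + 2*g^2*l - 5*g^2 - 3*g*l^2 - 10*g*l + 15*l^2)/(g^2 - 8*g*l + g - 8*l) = (g^3 + 2*g^2*l - 5*g^2 - 3*g*l^2 - 10*g*l + 15*l^2)/(g^2 - 8*g*l + g - 8*l)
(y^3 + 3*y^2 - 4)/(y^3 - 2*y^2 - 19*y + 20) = (y^2 + 4*y + 4)/(y^2 - y - 20)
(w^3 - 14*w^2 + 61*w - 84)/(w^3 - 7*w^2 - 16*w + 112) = (w - 3)/(w + 4)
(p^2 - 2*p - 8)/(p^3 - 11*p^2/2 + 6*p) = 2*(p + 2)/(p*(2*p - 3))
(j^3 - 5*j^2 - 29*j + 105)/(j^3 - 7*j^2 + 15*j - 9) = (j^2 - 2*j - 35)/(j^2 - 4*j + 3)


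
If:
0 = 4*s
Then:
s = 0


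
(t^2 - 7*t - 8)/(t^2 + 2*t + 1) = (t - 8)/(t + 1)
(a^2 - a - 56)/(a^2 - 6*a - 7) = (-a^2 + a + 56)/(-a^2 + 6*a + 7)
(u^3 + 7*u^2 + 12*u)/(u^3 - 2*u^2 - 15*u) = (u + 4)/(u - 5)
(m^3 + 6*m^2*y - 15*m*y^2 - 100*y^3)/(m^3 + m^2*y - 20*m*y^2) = (m + 5*y)/m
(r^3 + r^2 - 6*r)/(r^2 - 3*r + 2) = r*(r + 3)/(r - 1)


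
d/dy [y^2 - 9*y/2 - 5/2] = 2*y - 9/2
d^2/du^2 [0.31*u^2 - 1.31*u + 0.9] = 0.620000000000000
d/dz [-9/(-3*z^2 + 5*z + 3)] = 9*(5 - 6*z)/(-3*z^2 + 5*z + 3)^2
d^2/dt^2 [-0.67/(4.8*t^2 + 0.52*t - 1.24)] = (30.8736*t^2 + 3.34464*t - 0.67*(9.6*t + 0.52)*(19.2*t + 1.04) - 7.97568)/(4.8*t^2 + 0.52*t - 1.24)^3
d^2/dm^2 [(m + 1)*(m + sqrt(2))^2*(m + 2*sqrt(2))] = 12*m^2 + 6*m + 24*sqrt(2)*m + 8*sqrt(2) + 20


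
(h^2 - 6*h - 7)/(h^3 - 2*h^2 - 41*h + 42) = (h + 1)/(h^2 + 5*h - 6)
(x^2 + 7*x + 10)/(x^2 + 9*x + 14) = (x + 5)/(x + 7)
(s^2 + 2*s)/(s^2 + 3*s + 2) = s/(s + 1)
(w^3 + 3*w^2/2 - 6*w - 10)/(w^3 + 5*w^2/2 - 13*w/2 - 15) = (w + 2)/(w + 3)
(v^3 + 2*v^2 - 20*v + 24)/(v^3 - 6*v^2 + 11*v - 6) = (v^2 + 4*v - 12)/(v^2 - 4*v + 3)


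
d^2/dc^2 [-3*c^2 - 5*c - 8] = -6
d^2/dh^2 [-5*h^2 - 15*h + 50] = -10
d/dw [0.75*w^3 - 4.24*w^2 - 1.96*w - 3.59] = 2.25*w^2 - 8.48*w - 1.96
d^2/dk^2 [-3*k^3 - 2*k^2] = -18*k - 4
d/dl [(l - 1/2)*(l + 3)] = 2*l + 5/2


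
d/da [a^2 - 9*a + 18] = 2*a - 9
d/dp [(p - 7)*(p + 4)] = 2*p - 3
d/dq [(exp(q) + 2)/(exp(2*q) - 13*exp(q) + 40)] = (-(exp(q) + 2)*(2*exp(q) - 13) + exp(2*q) - 13*exp(q) + 40)*exp(q)/(exp(2*q) - 13*exp(q) + 40)^2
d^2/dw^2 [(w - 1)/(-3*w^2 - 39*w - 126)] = 2*(-(w - 1)*(2*w + 13)^2 + 3*(w + 4)*(w^2 + 13*w + 42))/(3*(w^2 + 13*w + 42)^3)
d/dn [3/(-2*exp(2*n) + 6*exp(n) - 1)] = (12*exp(n) - 18)*exp(n)/(2*exp(2*n) - 6*exp(n) + 1)^2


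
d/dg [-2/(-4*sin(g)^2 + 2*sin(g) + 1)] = 4*(1 - 4*sin(g))*cos(g)/(-4*sin(g)^2 + 2*sin(g) + 1)^2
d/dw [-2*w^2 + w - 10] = 1 - 4*w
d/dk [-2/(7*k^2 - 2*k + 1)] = 4*(7*k - 1)/(7*k^2 - 2*k + 1)^2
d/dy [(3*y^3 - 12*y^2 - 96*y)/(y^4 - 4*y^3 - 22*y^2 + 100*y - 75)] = 3*(-y^6 + 8*y^5 + 58*y^4 - 56*y^3 - 1329*y^2 + 600*y + 2400)/(y^8 - 8*y^7 - 28*y^6 + 376*y^5 - 466*y^4 - 3800*y^3 + 13300*y^2 - 15000*y + 5625)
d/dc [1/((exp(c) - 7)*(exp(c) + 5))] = 2*(1 - exp(c))*exp(c)/(exp(4*c) - 4*exp(3*c) - 66*exp(2*c) + 140*exp(c) + 1225)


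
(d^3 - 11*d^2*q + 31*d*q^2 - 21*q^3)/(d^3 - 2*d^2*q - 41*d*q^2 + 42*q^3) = (d - 3*q)/(d + 6*q)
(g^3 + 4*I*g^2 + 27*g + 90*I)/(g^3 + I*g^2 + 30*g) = (g + 3*I)/g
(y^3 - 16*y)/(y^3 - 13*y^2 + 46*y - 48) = y*(y^2 - 16)/(y^3 - 13*y^2 + 46*y - 48)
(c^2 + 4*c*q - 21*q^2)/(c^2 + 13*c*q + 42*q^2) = (c - 3*q)/(c + 6*q)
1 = 1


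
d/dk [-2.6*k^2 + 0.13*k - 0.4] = 0.13 - 5.2*k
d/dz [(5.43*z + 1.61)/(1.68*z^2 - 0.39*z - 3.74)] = (9.1224*z^2 - 2.1177*z - (3.36*z - 0.39)*(5.43*z + 1.61) - 20.3082)/(-1.68*z^2 + 0.39*z + 3.74)^2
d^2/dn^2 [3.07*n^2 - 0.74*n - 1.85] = 6.14000000000000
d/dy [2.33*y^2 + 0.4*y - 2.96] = 4.66*y + 0.4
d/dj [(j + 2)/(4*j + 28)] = 5/(4*(j + 7)^2)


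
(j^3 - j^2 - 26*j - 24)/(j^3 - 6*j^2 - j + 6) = (j + 4)/(j - 1)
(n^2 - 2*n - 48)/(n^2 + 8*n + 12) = (n - 8)/(n + 2)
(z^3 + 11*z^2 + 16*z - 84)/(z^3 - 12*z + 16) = (z^2 + 13*z + 42)/(z^2 + 2*z - 8)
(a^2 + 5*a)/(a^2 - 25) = a/(a - 5)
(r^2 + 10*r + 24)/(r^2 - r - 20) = (r + 6)/(r - 5)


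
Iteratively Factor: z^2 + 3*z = (z)*(z + 3)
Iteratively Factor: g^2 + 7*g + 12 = (g + 3)*(g + 4)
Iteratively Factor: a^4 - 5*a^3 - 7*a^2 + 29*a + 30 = (a - 3)*(a^3 - 2*a^2 - 13*a - 10) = (a - 5)*(a - 3)*(a^2 + 3*a + 2) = (a - 5)*(a - 3)*(a + 2)*(a + 1)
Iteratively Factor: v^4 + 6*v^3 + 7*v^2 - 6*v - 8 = (v - 1)*(v^3 + 7*v^2 + 14*v + 8) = (v - 1)*(v + 4)*(v^2 + 3*v + 2) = (v - 1)*(v + 1)*(v + 4)*(v + 2)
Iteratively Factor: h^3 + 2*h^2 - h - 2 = (h + 1)*(h^2 + h - 2) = (h - 1)*(h + 1)*(h + 2)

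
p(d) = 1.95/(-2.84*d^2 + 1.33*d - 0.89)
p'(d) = 1.95*(5.68*d - 1.33)/(-2.84*d^2 + 1.33*d - 0.89)^2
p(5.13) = -0.03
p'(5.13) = 0.01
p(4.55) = -0.04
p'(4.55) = 0.02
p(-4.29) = -0.03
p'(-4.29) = -0.01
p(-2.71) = -0.08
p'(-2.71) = -0.05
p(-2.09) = -0.12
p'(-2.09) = -0.10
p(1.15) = -0.63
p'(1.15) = 1.04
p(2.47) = -0.13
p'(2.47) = 0.11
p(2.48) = -0.13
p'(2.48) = 0.11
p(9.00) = -0.01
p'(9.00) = 0.00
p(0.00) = -2.19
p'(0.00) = -3.27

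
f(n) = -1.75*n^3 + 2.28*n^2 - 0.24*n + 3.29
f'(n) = -5.25*n^2 + 4.56*n - 0.24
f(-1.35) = 12.07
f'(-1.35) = -15.96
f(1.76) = 0.39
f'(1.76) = -8.48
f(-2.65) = 52.50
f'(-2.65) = -49.19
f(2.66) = -14.15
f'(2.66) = -25.26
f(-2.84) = 62.45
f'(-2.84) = -55.53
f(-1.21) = 10.02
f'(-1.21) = -13.44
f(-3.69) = 123.15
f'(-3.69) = -88.55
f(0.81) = 3.66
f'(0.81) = 0.01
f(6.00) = -294.07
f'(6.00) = -161.88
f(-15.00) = 6426.14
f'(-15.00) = -1249.89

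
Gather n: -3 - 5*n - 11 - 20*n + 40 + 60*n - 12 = 35*n + 14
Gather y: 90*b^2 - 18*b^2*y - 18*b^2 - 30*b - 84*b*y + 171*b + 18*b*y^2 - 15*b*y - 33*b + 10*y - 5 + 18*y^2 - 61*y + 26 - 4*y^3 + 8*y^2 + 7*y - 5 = 72*b^2 + 108*b - 4*y^3 + y^2*(18*b + 26) + y*(-18*b^2 - 99*b - 44) + 16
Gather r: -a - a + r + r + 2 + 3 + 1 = -2*a + 2*r + 6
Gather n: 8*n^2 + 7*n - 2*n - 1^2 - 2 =8*n^2 + 5*n - 3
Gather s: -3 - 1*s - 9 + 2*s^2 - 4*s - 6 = 2*s^2 - 5*s - 18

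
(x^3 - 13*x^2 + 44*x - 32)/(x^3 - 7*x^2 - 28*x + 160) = (x - 1)/(x + 5)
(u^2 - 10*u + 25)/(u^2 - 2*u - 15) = (u - 5)/(u + 3)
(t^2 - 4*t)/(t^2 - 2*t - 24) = t*(4 - t)/(-t^2 + 2*t + 24)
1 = 1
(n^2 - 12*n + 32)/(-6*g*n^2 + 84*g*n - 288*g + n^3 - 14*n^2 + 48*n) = (4 - n)/(6*g*n - 36*g - n^2 + 6*n)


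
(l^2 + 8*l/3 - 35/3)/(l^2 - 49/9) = 3*(l + 5)/(3*l + 7)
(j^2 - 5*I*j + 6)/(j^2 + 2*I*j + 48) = (j + I)/(j + 8*I)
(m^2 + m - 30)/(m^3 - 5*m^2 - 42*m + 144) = (m - 5)/(m^2 - 11*m + 24)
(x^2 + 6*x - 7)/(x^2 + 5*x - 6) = (x + 7)/(x + 6)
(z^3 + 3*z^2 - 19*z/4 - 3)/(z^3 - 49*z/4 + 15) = (2*z + 1)/(2*z - 5)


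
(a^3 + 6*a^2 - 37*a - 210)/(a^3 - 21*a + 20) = (a^2 + a - 42)/(a^2 - 5*a + 4)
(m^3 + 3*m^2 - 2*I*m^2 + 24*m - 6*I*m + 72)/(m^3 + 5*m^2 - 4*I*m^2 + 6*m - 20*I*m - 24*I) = (m^2 - 2*I*m + 24)/(m^2 + m*(2 - 4*I) - 8*I)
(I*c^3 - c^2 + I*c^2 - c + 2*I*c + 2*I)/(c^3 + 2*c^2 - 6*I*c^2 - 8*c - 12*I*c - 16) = (I*c^3 + c^2*(-1 + I) + c*(-1 + 2*I) + 2*I)/(c^3 + c^2*(2 - 6*I) + c*(-8 - 12*I) - 16)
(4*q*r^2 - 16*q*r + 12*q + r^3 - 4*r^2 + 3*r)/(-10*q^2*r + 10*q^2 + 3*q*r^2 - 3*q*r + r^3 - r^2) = (-4*q*r + 12*q - r^2 + 3*r)/(10*q^2 - 3*q*r - r^2)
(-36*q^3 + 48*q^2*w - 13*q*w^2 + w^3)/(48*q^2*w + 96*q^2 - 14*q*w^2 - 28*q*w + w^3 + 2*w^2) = (-6*q^2 + 7*q*w - w^2)/(8*q*w + 16*q - w^2 - 2*w)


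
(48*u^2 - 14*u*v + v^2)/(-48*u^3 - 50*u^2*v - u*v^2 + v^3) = (-6*u + v)/(6*u^2 + 7*u*v + v^2)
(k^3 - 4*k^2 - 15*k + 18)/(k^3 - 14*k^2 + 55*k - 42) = (k + 3)/(k - 7)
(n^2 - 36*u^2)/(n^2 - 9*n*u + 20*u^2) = (n^2 - 36*u^2)/(n^2 - 9*n*u + 20*u^2)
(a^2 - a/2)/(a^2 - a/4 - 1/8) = 4*a/(4*a + 1)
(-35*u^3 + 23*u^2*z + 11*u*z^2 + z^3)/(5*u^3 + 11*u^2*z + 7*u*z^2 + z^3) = (-7*u^2 + 6*u*z + z^2)/(u^2 + 2*u*z + z^2)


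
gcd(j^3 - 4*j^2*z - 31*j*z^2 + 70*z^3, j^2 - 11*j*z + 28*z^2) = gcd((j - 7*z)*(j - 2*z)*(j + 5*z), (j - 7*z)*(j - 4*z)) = -j + 7*z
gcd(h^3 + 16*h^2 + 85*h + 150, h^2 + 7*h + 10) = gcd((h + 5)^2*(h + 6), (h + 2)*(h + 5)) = h + 5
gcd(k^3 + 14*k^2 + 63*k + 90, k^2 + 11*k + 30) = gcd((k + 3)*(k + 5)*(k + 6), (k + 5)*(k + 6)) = k^2 + 11*k + 30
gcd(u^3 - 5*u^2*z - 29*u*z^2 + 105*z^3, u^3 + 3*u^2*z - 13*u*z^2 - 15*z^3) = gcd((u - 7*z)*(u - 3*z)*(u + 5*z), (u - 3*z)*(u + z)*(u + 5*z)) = -u^2 - 2*u*z + 15*z^2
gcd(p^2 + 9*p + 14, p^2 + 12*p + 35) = p + 7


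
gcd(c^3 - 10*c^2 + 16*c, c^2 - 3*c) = c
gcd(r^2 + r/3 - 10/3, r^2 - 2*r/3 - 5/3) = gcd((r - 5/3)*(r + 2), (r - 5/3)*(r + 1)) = r - 5/3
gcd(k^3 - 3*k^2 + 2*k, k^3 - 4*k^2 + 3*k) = k^2 - k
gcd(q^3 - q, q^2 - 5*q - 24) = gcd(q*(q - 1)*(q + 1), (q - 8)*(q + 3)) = 1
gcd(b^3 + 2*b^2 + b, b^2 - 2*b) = b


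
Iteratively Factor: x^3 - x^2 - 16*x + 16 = (x - 4)*(x^2 + 3*x - 4) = (x - 4)*(x - 1)*(x + 4)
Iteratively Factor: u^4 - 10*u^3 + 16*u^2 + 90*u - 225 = (u - 5)*(u^3 - 5*u^2 - 9*u + 45) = (u - 5)*(u + 3)*(u^2 - 8*u + 15) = (u - 5)*(u - 3)*(u + 3)*(u - 5)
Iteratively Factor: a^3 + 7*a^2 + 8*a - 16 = (a + 4)*(a^2 + 3*a - 4) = (a + 4)^2*(a - 1)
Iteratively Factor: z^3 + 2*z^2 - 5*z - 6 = (z + 3)*(z^2 - z - 2) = (z + 1)*(z + 3)*(z - 2)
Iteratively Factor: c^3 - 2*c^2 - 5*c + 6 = (c - 1)*(c^2 - c - 6) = (c - 1)*(c + 2)*(c - 3)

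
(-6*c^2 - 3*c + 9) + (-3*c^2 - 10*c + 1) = -9*c^2 - 13*c + 10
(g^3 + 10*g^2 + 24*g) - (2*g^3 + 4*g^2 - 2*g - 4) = -g^3 + 6*g^2 + 26*g + 4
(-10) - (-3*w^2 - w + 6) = 3*w^2 + w - 16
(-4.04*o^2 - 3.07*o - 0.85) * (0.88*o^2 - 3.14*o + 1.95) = -3.5552*o^4 + 9.984*o^3 + 1.0138*o^2 - 3.3175*o - 1.6575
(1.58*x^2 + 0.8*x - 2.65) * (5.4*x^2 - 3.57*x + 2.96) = 8.532*x^4 - 1.3206*x^3 - 12.4892*x^2 + 11.8285*x - 7.844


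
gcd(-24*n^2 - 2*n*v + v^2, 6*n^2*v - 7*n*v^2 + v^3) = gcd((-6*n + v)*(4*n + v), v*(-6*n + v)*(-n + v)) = -6*n + v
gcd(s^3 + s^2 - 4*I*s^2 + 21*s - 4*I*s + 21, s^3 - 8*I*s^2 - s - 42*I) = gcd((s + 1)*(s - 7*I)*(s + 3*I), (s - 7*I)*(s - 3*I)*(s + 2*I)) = s - 7*I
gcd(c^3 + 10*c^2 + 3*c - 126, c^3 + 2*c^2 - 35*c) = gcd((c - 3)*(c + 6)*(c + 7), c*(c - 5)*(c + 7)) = c + 7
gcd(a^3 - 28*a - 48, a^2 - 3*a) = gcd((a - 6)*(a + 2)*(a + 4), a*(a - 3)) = 1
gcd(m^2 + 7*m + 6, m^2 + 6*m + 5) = m + 1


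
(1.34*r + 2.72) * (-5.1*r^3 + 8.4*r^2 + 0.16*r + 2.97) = -6.834*r^4 - 2.616*r^3 + 23.0624*r^2 + 4.415*r + 8.0784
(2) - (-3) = 5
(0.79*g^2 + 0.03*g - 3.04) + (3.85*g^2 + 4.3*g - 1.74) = 4.64*g^2 + 4.33*g - 4.78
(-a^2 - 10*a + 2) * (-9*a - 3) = 9*a^3 + 93*a^2 + 12*a - 6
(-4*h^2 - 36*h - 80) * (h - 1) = -4*h^3 - 32*h^2 - 44*h + 80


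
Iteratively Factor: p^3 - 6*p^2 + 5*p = (p - 1)*(p^2 - 5*p) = p*(p - 1)*(p - 5)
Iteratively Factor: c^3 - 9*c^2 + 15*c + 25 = (c + 1)*(c^2 - 10*c + 25) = (c - 5)*(c + 1)*(c - 5)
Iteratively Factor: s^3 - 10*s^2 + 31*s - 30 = (s - 3)*(s^2 - 7*s + 10) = (s - 5)*(s - 3)*(s - 2)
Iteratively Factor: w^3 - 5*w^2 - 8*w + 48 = (w - 4)*(w^2 - w - 12) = (w - 4)*(w + 3)*(w - 4)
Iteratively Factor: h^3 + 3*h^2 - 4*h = (h + 4)*(h^2 - h) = (h - 1)*(h + 4)*(h)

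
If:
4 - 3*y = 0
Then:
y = 4/3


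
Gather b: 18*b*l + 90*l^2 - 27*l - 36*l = 18*b*l + 90*l^2 - 63*l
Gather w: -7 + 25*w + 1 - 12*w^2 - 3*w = -12*w^2 + 22*w - 6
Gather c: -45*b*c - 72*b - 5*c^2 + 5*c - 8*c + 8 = -72*b - 5*c^2 + c*(-45*b - 3) + 8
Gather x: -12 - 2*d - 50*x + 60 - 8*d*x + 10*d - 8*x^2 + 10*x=8*d - 8*x^2 + x*(-8*d - 40) + 48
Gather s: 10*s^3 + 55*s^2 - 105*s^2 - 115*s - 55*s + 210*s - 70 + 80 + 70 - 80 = 10*s^3 - 50*s^2 + 40*s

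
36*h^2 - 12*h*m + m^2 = (-6*h + m)^2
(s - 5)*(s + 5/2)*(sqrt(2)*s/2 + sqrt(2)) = sqrt(2)*s^3/2 - sqrt(2)*s^2/4 - 35*sqrt(2)*s/4 - 25*sqrt(2)/2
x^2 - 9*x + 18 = (x - 6)*(x - 3)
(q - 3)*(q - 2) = q^2 - 5*q + 6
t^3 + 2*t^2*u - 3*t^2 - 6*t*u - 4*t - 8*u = (t - 4)*(t + 1)*(t + 2*u)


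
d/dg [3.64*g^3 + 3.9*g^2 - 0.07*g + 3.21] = 10.92*g^2 + 7.8*g - 0.07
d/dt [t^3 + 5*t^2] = t*(3*t + 10)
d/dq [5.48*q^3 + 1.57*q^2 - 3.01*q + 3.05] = 16.44*q^2 + 3.14*q - 3.01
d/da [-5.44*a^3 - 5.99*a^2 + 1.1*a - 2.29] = -16.32*a^2 - 11.98*a + 1.1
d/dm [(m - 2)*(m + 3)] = 2*m + 1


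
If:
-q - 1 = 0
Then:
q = -1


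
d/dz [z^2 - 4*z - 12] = 2*z - 4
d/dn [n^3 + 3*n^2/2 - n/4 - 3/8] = 3*n^2 + 3*n - 1/4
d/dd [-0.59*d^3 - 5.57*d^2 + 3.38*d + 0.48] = -1.77*d^2 - 11.14*d + 3.38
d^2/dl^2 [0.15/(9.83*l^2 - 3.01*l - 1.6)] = (28.98867*l^2 - 8.87649*l - 0.15*(19.66*l - 3.01)*(39.32*l - 6.02) - 4.7184)/(-9.83*l^2 + 3.01*l + 1.6)^3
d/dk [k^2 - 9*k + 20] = 2*k - 9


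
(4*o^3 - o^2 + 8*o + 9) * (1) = 4*o^3 - o^2 + 8*o + 9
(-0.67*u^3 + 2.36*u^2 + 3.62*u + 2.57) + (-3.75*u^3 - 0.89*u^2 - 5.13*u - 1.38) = -4.42*u^3 + 1.47*u^2 - 1.51*u + 1.19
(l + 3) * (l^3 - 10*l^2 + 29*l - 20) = l^4 - 7*l^3 - l^2 + 67*l - 60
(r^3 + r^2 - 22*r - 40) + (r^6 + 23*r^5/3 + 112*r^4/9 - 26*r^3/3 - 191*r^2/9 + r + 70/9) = r^6 + 23*r^5/3 + 112*r^4/9 - 23*r^3/3 - 182*r^2/9 - 21*r - 290/9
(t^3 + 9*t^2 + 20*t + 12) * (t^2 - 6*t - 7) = t^5 + 3*t^4 - 41*t^3 - 171*t^2 - 212*t - 84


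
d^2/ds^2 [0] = 0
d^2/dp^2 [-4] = 0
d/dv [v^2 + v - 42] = 2*v + 1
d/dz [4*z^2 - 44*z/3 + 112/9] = 8*z - 44/3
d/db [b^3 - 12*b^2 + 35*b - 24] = 3*b^2 - 24*b + 35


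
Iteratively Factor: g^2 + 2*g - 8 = (g + 4)*(g - 2)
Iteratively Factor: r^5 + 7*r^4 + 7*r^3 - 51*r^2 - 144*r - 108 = (r + 3)*(r^4 + 4*r^3 - 5*r^2 - 36*r - 36) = (r + 2)*(r + 3)*(r^3 + 2*r^2 - 9*r - 18) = (r - 3)*(r + 2)*(r + 3)*(r^2 + 5*r + 6) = (r - 3)*(r + 2)^2*(r + 3)*(r + 3)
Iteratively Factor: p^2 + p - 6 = (p + 3)*(p - 2)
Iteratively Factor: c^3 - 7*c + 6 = (c - 2)*(c^2 + 2*c - 3) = (c - 2)*(c - 1)*(c + 3)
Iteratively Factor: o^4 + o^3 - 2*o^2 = (o)*(o^3 + o^2 - 2*o) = o*(o - 1)*(o^2 + 2*o) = o*(o - 1)*(o + 2)*(o)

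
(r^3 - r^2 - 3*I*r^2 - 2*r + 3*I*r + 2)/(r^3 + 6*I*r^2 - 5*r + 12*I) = (r^2 - r*(1 + 2*I) + 2*I)/(r^2 + 7*I*r - 12)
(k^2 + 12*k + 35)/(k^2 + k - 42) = (k + 5)/(k - 6)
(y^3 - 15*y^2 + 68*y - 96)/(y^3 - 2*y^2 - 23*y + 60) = (y - 8)/(y + 5)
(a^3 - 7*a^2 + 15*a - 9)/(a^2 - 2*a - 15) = (-a^3 + 7*a^2 - 15*a + 9)/(-a^2 + 2*a + 15)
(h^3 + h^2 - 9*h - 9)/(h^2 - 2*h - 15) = (h^2 - 2*h - 3)/(h - 5)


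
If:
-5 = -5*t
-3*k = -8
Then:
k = 8/3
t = 1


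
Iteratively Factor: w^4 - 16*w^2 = (w + 4)*(w^3 - 4*w^2) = w*(w + 4)*(w^2 - 4*w) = w^2*(w + 4)*(w - 4)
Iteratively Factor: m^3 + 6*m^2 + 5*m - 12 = (m + 3)*(m^2 + 3*m - 4) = (m + 3)*(m + 4)*(m - 1)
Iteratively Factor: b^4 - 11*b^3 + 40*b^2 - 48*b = (b - 4)*(b^3 - 7*b^2 + 12*b) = b*(b - 4)*(b^2 - 7*b + 12) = b*(b - 4)^2*(b - 3)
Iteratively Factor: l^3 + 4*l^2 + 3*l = (l + 3)*(l^2 + l) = l*(l + 3)*(l + 1)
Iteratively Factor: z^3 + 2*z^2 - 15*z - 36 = (z + 3)*(z^2 - z - 12) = (z + 3)^2*(z - 4)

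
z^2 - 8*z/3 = z*(z - 8/3)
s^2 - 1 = (s - 1)*(s + 1)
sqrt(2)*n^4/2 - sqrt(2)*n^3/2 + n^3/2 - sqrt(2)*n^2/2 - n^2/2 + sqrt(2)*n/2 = n*(n - 1)*(n - sqrt(2)/2)*(sqrt(2)*n/2 + 1)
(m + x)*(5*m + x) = 5*m^2 + 6*m*x + x^2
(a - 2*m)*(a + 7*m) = a^2 + 5*a*m - 14*m^2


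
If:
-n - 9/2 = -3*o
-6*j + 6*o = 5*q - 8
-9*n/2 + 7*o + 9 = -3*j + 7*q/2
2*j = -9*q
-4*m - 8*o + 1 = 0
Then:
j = 4095/164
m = -6195/164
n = 2154/41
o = 1559/82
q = -455/82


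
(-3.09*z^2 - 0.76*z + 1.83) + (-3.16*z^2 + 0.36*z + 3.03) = -6.25*z^2 - 0.4*z + 4.86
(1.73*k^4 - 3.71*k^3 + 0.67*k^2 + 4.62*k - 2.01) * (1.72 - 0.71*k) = -1.2283*k^5 + 5.6097*k^4 - 6.8569*k^3 - 2.1278*k^2 + 9.3735*k - 3.4572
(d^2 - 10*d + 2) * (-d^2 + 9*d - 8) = -d^4 + 19*d^3 - 100*d^2 + 98*d - 16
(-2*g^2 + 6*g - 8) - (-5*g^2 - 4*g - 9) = 3*g^2 + 10*g + 1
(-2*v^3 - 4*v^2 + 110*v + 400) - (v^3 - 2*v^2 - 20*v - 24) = -3*v^3 - 2*v^2 + 130*v + 424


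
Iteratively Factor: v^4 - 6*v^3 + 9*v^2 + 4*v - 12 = (v - 3)*(v^3 - 3*v^2 + 4) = (v - 3)*(v - 2)*(v^2 - v - 2) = (v - 3)*(v - 2)*(v + 1)*(v - 2)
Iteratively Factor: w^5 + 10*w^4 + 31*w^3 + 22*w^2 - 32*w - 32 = (w + 2)*(w^4 + 8*w^3 + 15*w^2 - 8*w - 16) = (w + 2)*(w + 4)*(w^3 + 4*w^2 - w - 4) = (w - 1)*(w + 2)*(w + 4)*(w^2 + 5*w + 4) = (w - 1)*(w + 1)*(w + 2)*(w + 4)*(w + 4)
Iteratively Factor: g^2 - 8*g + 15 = (g - 5)*(g - 3)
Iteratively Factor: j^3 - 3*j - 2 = (j + 1)*(j^2 - j - 2) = (j + 1)^2*(j - 2)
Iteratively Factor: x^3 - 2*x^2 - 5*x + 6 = (x - 1)*(x^2 - x - 6) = (x - 1)*(x + 2)*(x - 3)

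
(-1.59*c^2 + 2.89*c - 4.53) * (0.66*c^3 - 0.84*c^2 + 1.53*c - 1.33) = -1.0494*c^5 + 3.243*c^4 - 7.8501*c^3 + 10.3416*c^2 - 10.7746*c + 6.0249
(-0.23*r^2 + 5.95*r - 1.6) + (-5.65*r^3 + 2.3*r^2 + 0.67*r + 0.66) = -5.65*r^3 + 2.07*r^2 + 6.62*r - 0.94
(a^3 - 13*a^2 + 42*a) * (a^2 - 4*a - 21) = a^5 - 17*a^4 + 73*a^3 + 105*a^2 - 882*a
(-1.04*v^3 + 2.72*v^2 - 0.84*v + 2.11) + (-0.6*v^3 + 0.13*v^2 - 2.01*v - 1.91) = -1.64*v^3 + 2.85*v^2 - 2.85*v + 0.2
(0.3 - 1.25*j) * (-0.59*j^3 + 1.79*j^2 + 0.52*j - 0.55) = 0.7375*j^4 - 2.4145*j^3 - 0.113*j^2 + 0.8435*j - 0.165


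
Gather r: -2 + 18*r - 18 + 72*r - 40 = 90*r - 60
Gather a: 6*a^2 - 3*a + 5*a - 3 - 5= 6*a^2 + 2*a - 8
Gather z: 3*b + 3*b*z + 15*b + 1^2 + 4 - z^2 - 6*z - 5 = 18*b - z^2 + z*(3*b - 6)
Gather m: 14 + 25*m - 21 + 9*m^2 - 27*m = 9*m^2 - 2*m - 7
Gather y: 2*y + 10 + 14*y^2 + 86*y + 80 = 14*y^2 + 88*y + 90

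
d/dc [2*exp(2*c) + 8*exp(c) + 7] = 4*(exp(c) + 2)*exp(c)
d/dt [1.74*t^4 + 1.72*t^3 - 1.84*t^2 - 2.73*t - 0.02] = 6.96*t^3 + 5.16*t^2 - 3.68*t - 2.73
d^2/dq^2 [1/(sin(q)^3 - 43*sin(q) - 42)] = (9*sin(q)^6 - 98*sin(q)^4 + 378*sin(q)^3 + 2107*sin(q)^2 - 2058*sin(q) - 3698)/(-sin(q)^3 + 43*sin(q) + 42)^3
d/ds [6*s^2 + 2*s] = 12*s + 2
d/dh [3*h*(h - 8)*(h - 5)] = 9*h^2 - 78*h + 120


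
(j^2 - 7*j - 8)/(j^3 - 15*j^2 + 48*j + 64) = 1/(j - 8)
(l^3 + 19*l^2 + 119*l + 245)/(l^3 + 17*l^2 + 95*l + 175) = (l + 7)/(l + 5)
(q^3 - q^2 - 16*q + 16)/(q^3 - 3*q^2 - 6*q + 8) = (q + 4)/(q + 2)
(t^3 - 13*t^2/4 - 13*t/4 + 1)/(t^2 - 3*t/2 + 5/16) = 4*(t^2 - 3*t - 4)/(4*t - 5)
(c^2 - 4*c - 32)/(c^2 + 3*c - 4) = (c - 8)/(c - 1)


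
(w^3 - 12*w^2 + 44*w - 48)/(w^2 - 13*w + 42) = (w^2 - 6*w + 8)/(w - 7)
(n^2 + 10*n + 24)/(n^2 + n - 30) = (n + 4)/(n - 5)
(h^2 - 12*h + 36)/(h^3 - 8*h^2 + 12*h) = (h - 6)/(h*(h - 2))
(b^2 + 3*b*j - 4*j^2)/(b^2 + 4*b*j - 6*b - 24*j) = (b - j)/(b - 6)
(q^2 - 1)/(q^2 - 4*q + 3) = (q + 1)/(q - 3)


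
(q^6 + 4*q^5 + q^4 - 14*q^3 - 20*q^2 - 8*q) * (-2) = -2*q^6 - 8*q^5 - 2*q^4 + 28*q^3 + 40*q^2 + 16*q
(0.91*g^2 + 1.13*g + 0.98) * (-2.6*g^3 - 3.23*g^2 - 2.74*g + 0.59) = -2.366*g^5 - 5.8773*g^4 - 8.6913*g^3 - 5.7247*g^2 - 2.0185*g + 0.5782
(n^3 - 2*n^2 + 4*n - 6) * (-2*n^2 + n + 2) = -2*n^5 + 5*n^4 - 8*n^3 + 12*n^2 + 2*n - 12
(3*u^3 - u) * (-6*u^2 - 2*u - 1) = -18*u^5 - 6*u^4 + 3*u^3 + 2*u^2 + u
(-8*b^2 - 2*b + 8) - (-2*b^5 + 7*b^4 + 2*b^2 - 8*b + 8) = 2*b^5 - 7*b^4 - 10*b^2 + 6*b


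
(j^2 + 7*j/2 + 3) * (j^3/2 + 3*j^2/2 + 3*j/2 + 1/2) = j^5/2 + 13*j^4/4 + 33*j^3/4 + 41*j^2/4 + 25*j/4 + 3/2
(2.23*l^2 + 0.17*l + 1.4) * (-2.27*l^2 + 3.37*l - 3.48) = -5.0621*l^4 + 7.1292*l^3 - 10.3655*l^2 + 4.1264*l - 4.872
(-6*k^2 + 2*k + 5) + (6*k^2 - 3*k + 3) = 8 - k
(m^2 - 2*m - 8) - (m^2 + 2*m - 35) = 27 - 4*m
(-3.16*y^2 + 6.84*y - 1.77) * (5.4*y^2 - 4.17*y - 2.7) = -17.064*y^4 + 50.1132*y^3 - 29.5488*y^2 - 11.0871*y + 4.779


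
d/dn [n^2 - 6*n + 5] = 2*n - 6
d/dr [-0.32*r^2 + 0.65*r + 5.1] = 0.65 - 0.64*r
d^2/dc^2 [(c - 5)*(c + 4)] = 2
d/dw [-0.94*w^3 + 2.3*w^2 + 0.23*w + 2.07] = -2.82*w^2 + 4.6*w + 0.23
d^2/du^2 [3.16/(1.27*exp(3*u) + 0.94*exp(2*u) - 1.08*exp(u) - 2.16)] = ((-36.1188*exp(2*u) - 11.8816*exp(u) + 3.4128)*(1.27*exp(3*u) + 0.94*exp(2*u) - 1.08*exp(u) - 2.16) + 3.16*(3.81*exp(2*u) + 1.88*exp(u) - 1.08)*(7.62*exp(2*u) + 3.76*exp(u) - 2.16)*exp(u))*exp(u)/(1.27*exp(3*u) + 0.94*exp(2*u) - 1.08*exp(u) - 2.16)^3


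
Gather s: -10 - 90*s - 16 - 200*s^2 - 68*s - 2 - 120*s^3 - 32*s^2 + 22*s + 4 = -120*s^3 - 232*s^2 - 136*s - 24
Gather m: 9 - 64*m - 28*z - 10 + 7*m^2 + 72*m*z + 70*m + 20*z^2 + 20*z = 7*m^2 + m*(72*z + 6) + 20*z^2 - 8*z - 1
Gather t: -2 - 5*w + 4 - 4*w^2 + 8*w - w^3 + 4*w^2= -w^3 + 3*w + 2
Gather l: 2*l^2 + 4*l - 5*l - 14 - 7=2*l^2 - l - 21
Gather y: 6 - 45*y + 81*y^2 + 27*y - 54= 81*y^2 - 18*y - 48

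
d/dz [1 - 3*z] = -3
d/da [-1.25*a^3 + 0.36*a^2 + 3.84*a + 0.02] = -3.75*a^2 + 0.72*a + 3.84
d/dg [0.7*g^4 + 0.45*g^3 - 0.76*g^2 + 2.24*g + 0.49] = 2.8*g^3 + 1.35*g^2 - 1.52*g + 2.24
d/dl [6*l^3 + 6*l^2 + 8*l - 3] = 18*l^2 + 12*l + 8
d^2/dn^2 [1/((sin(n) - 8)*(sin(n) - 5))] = (-4*sin(n)^4 + 39*sin(n)^3 - 3*sin(n)^2 - 598*sin(n) + 258)/((sin(n) - 8)^3*(sin(n) - 5)^3)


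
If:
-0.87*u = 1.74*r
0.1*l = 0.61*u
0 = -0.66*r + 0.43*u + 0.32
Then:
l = -2.57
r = 0.21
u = -0.42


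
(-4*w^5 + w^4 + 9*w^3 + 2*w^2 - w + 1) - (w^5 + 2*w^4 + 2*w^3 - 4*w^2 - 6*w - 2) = -5*w^5 - w^4 + 7*w^3 + 6*w^2 + 5*w + 3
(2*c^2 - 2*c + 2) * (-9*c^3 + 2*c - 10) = -18*c^5 + 18*c^4 - 14*c^3 - 24*c^2 + 24*c - 20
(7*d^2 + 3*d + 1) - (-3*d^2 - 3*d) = 10*d^2 + 6*d + 1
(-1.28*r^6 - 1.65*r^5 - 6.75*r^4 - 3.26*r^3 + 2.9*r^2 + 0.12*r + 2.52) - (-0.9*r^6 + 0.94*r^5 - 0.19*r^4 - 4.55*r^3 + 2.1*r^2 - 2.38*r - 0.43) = -0.38*r^6 - 2.59*r^5 - 6.56*r^4 + 1.29*r^3 + 0.8*r^2 + 2.5*r + 2.95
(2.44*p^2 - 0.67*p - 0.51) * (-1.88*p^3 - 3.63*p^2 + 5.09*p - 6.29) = -4.5872*p^5 - 7.5976*p^4 + 15.8105*p^3 - 16.9066*p^2 + 1.6184*p + 3.2079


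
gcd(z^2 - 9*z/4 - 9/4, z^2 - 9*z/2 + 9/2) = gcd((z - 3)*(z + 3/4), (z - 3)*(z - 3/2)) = z - 3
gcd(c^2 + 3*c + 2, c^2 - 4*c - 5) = c + 1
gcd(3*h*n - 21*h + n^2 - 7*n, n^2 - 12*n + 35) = n - 7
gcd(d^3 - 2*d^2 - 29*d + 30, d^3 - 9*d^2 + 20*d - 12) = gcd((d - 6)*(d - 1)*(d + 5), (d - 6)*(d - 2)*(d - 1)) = d^2 - 7*d + 6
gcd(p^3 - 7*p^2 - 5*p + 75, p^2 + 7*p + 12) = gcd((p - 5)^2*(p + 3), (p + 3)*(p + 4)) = p + 3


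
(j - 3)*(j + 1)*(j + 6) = j^3 + 4*j^2 - 15*j - 18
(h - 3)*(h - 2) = h^2 - 5*h + 6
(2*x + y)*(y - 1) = 2*x*y - 2*x + y^2 - y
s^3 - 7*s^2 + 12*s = s*(s - 4)*(s - 3)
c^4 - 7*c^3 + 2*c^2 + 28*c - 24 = (c - 6)*(c - 2)*(c - 1)*(c + 2)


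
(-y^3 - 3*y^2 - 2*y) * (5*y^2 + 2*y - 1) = -5*y^5 - 17*y^4 - 15*y^3 - y^2 + 2*y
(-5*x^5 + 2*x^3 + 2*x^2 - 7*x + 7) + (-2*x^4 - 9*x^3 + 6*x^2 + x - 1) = -5*x^5 - 2*x^4 - 7*x^3 + 8*x^2 - 6*x + 6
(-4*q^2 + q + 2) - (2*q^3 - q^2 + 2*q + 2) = -2*q^3 - 3*q^2 - q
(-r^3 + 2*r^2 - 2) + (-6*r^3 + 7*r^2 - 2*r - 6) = -7*r^3 + 9*r^2 - 2*r - 8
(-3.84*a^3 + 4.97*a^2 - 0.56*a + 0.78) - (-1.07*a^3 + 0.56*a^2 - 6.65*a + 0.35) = -2.77*a^3 + 4.41*a^2 + 6.09*a + 0.43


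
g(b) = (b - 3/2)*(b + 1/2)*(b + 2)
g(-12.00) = -1552.50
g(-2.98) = -10.89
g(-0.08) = -1.27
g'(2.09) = 14.53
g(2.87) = 22.48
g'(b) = (b - 3/2)*(b + 1/2) + (b - 3/2)*(b + 2) + (b + 1/2)*(b + 2) = 3*b^2 + 2*b - 11/4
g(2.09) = 6.25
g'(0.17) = -2.32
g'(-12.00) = 405.25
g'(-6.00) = 93.25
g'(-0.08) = -2.89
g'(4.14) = 56.95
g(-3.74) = -29.54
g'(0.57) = -0.64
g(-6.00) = -165.00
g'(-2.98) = 17.93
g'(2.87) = 27.70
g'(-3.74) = 31.73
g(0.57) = -2.56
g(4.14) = 75.21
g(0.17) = -1.93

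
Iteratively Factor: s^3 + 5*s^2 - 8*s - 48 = (s - 3)*(s^2 + 8*s + 16) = (s - 3)*(s + 4)*(s + 4)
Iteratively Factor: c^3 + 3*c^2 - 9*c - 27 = (c + 3)*(c^2 - 9) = (c + 3)^2*(c - 3)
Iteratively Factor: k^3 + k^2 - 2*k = (k + 2)*(k^2 - k) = (k - 1)*(k + 2)*(k)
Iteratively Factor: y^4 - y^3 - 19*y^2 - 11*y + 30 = (y + 3)*(y^3 - 4*y^2 - 7*y + 10) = (y - 1)*(y + 3)*(y^2 - 3*y - 10) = (y - 5)*(y - 1)*(y + 3)*(y + 2)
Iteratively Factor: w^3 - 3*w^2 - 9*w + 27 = (w - 3)*(w^2 - 9) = (w - 3)*(w + 3)*(w - 3)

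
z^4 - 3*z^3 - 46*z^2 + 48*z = z*(z - 8)*(z - 1)*(z + 6)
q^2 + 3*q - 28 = (q - 4)*(q + 7)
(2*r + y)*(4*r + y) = 8*r^2 + 6*r*y + y^2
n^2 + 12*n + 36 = (n + 6)^2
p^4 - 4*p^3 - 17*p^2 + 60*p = p*(p - 5)*(p - 3)*(p + 4)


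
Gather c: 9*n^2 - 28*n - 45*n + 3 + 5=9*n^2 - 73*n + 8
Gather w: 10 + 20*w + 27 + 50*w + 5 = 70*w + 42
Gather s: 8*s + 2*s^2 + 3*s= 2*s^2 + 11*s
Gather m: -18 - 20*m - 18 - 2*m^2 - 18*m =-2*m^2 - 38*m - 36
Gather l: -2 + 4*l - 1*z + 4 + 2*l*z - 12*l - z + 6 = l*(2*z - 8) - 2*z + 8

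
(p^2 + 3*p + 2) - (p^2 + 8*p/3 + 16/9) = p/3 + 2/9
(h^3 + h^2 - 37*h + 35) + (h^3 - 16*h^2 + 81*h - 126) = 2*h^3 - 15*h^2 + 44*h - 91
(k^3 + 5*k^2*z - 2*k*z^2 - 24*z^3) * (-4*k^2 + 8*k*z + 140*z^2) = -4*k^5 - 12*k^4*z + 188*k^3*z^2 + 780*k^2*z^3 - 472*k*z^4 - 3360*z^5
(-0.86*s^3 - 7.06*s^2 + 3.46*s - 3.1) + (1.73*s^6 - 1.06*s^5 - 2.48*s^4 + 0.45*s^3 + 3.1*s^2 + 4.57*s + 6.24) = 1.73*s^6 - 1.06*s^5 - 2.48*s^4 - 0.41*s^3 - 3.96*s^2 + 8.03*s + 3.14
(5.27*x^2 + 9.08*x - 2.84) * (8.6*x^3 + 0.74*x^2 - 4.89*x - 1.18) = 45.322*x^5 + 81.9878*x^4 - 43.4751*x^3 - 52.7214*x^2 + 3.1732*x + 3.3512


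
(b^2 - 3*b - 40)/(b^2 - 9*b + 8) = (b + 5)/(b - 1)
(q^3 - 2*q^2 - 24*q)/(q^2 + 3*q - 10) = q*(q^2 - 2*q - 24)/(q^2 + 3*q - 10)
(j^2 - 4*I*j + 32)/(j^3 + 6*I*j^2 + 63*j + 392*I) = (j + 4*I)/(j^2 + 14*I*j - 49)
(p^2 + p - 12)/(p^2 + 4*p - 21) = (p + 4)/(p + 7)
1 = 1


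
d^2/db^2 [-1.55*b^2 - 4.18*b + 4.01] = -3.10000000000000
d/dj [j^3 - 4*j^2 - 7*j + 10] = 3*j^2 - 8*j - 7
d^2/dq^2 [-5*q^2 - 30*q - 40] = -10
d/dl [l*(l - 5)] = 2*l - 5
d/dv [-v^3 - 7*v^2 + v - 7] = -3*v^2 - 14*v + 1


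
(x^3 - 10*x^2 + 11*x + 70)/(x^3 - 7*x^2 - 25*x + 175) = (x + 2)/(x + 5)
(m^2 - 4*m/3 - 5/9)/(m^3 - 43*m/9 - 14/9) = (3*m - 5)/(3*m^2 - m - 14)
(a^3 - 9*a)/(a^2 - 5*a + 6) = a*(a + 3)/(a - 2)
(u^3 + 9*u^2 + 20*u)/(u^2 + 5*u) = u + 4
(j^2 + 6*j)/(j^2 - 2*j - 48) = j/(j - 8)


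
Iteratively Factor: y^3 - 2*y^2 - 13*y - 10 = (y + 2)*(y^2 - 4*y - 5) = (y + 1)*(y + 2)*(y - 5)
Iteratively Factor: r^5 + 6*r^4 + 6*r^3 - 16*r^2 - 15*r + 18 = (r - 1)*(r^4 + 7*r^3 + 13*r^2 - 3*r - 18) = (r - 1)*(r + 2)*(r^3 + 5*r^2 + 3*r - 9) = (r - 1)*(r + 2)*(r + 3)*(r^2 + 2*r - 3) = (r - 1)*(r + 2)*(r + 3)^2*(r - 1)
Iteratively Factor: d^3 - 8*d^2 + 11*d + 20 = (d + 1)*(d^2 - 9*d + 20) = (d - 5)*(d + 1)*(d - 4)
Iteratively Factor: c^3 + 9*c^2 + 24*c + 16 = (c + 4)*(c^2 + 5*c + 4) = (c + 4)^2*(c + 1)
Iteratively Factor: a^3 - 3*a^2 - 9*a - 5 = (a + 1)*(a^2 - 4*a - 5) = (a + 1)^2*(a - 5)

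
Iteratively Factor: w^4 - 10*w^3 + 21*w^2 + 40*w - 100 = (w - 5)*(w^3 - 5*w^2 - 4*w + 20) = (w - 5)*(w - 2)*(w^2 - 3*w - 10) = (w - 5)*(w - 2)*(w + 2)*(w - 5)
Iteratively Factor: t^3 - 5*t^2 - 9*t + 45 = (t - 5)*(t^2 - 9) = (t - 5)*(t - 3)*(t + 3)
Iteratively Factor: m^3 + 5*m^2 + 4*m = (m)*(m^2 + 5*m + 4) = m*(m + 1)*(m + 4)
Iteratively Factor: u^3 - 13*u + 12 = (u - 1)*(u^2 + u - 12) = (u - 1)*(u + 4)*(u - 3)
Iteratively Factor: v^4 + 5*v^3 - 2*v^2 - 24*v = (v + 3)*(v^3 + 2*v^2 - 8*v) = (v + 3)*(v + 4)*(v^2 - 2*v) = v*(v + 3)*(v + 4)*(v - 2)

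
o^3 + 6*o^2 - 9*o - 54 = (o - 3)*(o + 3)*(o + 6)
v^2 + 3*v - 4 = (v - 1)*(v + 4)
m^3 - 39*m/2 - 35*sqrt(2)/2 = (m - 7*sqrt(2)/2)*(m + sqrt(2))*(m + 5*sqrt(2)/2)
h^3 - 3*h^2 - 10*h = h*(h - 5)*(h + 2)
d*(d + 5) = d^2 + 5*d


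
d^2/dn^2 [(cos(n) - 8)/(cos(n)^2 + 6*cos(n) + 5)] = (-9*(1 - cos(2*n))^2*cos(n)/4 + 19*(1 - cos(2*n))^2/2 - 901*cos(n)/2 + 93*cos(2*n) + 42*cos(3*n) + cos(5*n)/2 - 501)/((cos(n) + 1)^3*(cos(n) + 5)^3)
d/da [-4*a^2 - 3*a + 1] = -8*a - 3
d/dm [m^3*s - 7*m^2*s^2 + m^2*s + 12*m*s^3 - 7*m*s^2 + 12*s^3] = s*(3*m^2 - 14*m*s + 2*m + 12*s^2 - 7*s)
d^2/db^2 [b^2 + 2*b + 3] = 2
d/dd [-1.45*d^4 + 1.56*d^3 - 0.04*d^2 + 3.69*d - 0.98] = -5.8*d^3 + 4.68*d^2 - 0.08*d + 3.69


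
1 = 1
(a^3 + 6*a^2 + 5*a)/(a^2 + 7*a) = (a^2 + 6*a + 5)/(a + 7)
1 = 1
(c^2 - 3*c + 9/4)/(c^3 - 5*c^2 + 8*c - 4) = (c^2 - 3*c + 9/4)/(c^3 - 5*c^2 + 8*c - 4)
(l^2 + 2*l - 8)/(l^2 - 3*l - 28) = (l - 2)/(l - 7)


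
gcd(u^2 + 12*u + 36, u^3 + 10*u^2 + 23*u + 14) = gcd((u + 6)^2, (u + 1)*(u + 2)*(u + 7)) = 1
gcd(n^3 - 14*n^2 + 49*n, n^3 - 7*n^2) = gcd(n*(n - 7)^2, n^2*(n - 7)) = n^2 - 7*n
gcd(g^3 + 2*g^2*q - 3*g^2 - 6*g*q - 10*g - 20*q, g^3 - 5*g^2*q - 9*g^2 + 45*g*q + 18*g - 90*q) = 1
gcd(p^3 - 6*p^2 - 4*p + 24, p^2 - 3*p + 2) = p - 2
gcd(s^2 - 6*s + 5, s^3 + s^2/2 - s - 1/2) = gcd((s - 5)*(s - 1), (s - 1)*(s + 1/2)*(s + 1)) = s - 1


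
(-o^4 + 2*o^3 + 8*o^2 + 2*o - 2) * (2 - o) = o^5 - 4*o^4 - 4*o^3 + 14*o^2 + 6*o - 4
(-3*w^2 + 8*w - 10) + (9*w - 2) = -3*w^2 + 17*w - 12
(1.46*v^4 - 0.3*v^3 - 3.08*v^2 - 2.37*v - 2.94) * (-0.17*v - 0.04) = -0.2482*v^5 - 0.0074*v^4 + 0.5356*v^3 + 0.5261*v^2 + 0.5946*v + 0.1176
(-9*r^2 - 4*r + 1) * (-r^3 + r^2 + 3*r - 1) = 9*r^5 - 5*r^4 - 32*r^3 - 2*r^2 + 7*r - 1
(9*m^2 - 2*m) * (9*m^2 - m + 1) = 81*m^4 - 27*m^3 + 11*m^2 - 2*m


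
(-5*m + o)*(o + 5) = -5*m*o - 25*m + o^2 + 5*o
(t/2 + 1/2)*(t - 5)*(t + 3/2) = t^3/2 - 5*t^2/4 - 11*t/2 - 15/4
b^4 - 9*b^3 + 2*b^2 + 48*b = b*(b - 8)*(b - 3)*(b + 2)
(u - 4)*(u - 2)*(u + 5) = u^3 - u^2 - 22*u + 40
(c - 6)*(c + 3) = c^2 - 3*c - 18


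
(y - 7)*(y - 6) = y^2 - 13*y + 42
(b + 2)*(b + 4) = b^2 + 6*b + 8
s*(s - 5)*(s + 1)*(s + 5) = s^4 + s^3 - 25*s^2 - 25*s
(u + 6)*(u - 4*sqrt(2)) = u^2 - 4*sqrt(2)*u + 6*u - 24*sqrt(2)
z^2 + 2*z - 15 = (z - 3)*(z + 5)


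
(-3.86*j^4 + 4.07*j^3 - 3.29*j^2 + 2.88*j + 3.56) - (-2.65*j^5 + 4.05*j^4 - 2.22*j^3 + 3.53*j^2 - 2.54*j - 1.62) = 2.65*j^5 - 7.91*j^4 + 6.29*j^3 - 6.82*j^2 + 5.42*j + 5.18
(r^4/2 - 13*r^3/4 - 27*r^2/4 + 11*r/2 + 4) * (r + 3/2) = r^5/2 - 5*r^4/2 - 93*r^3/8 - 37*r^2/8 + 49*r/4 + 6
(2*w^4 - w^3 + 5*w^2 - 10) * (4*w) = 8*w^5 - 4*w^4 + 20*w^3 - 40*w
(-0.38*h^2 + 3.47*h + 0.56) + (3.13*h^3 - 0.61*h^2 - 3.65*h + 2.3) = 3.13*h^3 - 0.99*h^2 - 0.18*h + 2.86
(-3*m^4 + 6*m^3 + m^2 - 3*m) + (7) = -3*m^4 + 6*m^3 + m^2 - 3*m + 7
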